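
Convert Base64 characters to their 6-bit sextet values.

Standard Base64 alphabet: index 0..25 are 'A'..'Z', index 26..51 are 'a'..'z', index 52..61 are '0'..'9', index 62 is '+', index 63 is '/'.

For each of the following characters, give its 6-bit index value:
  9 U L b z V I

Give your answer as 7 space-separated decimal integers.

Answer: 61 20 11 27 51 21 8

Derivation:
'9': 0..9 range, 52 + ord('9') − ord('0') = 61
'U': A..Z range, ord('U') − ord('A') = 20
'L': A..Z range, ord('L') − ord('A') = 11
'b': a..z range, 26 + ord('b') − ord('a') = 27
'z': a..z range, 26 + ord('z') − ord('a') = 51
'V': A..Z range, ord('V') − ord('A') = 21
'I': A..Z range, ord('I') − ord('A') = 8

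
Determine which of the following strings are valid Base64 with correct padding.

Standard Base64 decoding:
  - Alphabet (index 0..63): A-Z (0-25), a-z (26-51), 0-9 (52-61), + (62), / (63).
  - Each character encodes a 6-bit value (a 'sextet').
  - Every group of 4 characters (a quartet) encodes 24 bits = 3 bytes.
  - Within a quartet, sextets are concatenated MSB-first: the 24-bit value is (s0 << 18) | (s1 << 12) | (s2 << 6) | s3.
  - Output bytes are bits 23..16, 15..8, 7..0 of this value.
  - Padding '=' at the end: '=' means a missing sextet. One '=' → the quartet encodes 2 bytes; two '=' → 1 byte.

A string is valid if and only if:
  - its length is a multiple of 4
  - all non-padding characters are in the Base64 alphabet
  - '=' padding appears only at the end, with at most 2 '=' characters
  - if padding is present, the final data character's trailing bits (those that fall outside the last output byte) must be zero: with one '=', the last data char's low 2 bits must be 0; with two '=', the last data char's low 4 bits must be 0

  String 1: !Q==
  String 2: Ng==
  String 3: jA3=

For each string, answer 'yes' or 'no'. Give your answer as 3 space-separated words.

Answer: no yes no

Derivation:
String 1: '!Q==' → invalid (bad char(s): ['!'])
String 2: 'Ng==' → valid
String 3: 'jA3=' → invalid (bad trailing bits)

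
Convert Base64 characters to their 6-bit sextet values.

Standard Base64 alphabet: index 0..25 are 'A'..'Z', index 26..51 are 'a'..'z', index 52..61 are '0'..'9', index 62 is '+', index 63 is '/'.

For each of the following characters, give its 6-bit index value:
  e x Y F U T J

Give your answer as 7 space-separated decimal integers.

'e': a..z range, 26 + ord('e') − ord('a') = 30
'x': a..z range, 26 + ord('x') − ord('a') = 49
'Y': A..Z range, ord('Y') − ord('A') = 24
'F': A..Z range, ord('F') − ord('A') = 5
'U': A..Z range, ord('U') − ord('A') = 20
'T': A..Z range, ord('T') − ord('A') = 19
'J': A..Z range, ord('J') − ord('A') = 9

Answer: 30 49 24 5 20 19 9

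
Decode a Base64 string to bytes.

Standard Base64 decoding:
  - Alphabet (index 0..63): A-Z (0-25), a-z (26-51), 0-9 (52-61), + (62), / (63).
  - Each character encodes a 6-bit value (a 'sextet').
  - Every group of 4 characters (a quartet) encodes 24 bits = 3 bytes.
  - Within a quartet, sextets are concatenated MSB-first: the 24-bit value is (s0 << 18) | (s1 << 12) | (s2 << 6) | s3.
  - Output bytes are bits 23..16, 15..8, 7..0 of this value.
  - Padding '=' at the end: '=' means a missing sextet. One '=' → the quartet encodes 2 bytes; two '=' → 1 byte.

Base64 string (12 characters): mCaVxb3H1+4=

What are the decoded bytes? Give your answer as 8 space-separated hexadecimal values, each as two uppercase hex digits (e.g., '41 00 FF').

Answer: 98 26 95 C5 BD C7 D7 EE

Derivation:
After char 0 ('m'=38): chars_in_quartet=1 acc=0x26 bytes_emitted=0
After char 1 ('C'=2): chars_in_quartet=2 acc=0x982 bytes_emitted=0
After char 2 ('a'=26): chars_in_quartet=3 acc=0x2609A bytes_emitted=0
After char 3 ('V'=21): chars_in_quartet=4 acc=0x982695 -> emit 98 26 95, reset; bytes_emitted=3
After char 4 ('x'=49): chars_in_quartet=1 acc=0x31 bytes_emitted=3
After char 5 ('b'=27): chars_in_quartet=2 acc=0xC5B bytes_emitted=3
After char 6 ('3'=55): chars_in_quartet=3 acc=0x316F7 bytes_emitted=3
After char 7 ('H'=7): chars_in_quartet=4 acc=0xC5BDC7 -> emit C5 BD C7, reset; bytes_emitted=6
After char 8 ('1'=53): chars_in_quartet=1 acc=0x35 bytes_emitted=6
After char 9 ('+'=62): chars_in_quartet=2 acc=0xD7E bytes_emitted=6
After char 10 ('4'=56): chars_in_quartet=3 acc=0x35FB8 bytes_emitted=6
Padding '=': partial quartet acc=0x35FB8 -> emit D7 EE; bytes_emitted=8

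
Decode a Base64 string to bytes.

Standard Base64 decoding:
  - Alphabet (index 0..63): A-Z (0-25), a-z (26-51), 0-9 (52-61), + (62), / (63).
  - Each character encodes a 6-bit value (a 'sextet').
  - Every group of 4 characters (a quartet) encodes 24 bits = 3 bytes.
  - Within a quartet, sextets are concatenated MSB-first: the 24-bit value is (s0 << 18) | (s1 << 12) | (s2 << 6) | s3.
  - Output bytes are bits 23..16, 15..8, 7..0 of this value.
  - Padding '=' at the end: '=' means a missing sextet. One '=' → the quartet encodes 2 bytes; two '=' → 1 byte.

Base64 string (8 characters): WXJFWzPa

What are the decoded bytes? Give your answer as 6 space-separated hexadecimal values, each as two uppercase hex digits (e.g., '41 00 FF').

Answer: 59 72 45 5B 33 DA

Derivation:
After char 0 ('W'=22): chars_in_quartet=1 acc=0x16 bytes_emitted=0
After char 1 ('X'=23): chars_in_quartet=2 acc=0x597 bytes_emitted=0
After char 2 ('J'=9): chars_in_quartet=3 acc=0x165C9 bytes_emitted=0
After char 3 ('F'=5): chars_in_quartet=4 acc=0x597245 -> emit 59 72 45, reset; bytes_emitted=3
After char 4 ('W'=22): chars_in_quartet=1 acc=0x16 bytes_emitted=3
After char 5 ('z'=51): chars_in_quartet=2 acc=0x5B3 bytes_emitted=3
After char 6 ('P'=15): chars_in_quartet=3 acc=0x16CCF bytes_emitted=3
After char 7 ('a'=26): chars_in_quartet=4 acc=0x5B33DA -> emit 5B 33 DA, reset; bytes_emitted=6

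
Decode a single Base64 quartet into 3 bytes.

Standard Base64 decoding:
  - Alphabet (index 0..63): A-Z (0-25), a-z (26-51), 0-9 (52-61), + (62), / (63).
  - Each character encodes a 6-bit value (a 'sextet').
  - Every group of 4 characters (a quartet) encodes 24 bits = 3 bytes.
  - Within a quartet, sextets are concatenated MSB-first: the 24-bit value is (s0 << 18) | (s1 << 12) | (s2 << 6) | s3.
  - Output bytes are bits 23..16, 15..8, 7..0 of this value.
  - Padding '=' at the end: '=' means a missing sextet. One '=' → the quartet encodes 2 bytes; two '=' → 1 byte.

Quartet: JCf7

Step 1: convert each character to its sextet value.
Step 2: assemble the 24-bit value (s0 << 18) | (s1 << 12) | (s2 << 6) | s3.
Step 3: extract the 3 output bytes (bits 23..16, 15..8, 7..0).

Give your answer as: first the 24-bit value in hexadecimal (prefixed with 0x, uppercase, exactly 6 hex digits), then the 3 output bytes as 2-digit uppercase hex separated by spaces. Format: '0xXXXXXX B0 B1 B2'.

Sextets: J=9, C=2, f=31, 7=59
24-bit: (9<<18) | (2<<12) | (31<<6) | 59
      = 0x240000 | 0x002000 | 0x0007C0 | 0x00003B
      = 0x2427FB
Bytes: (v>>16)&0xFF=24, (v>>8)&0xFF=27, v&0xFF=FB

Answer: 0x2427FB 24 27 FB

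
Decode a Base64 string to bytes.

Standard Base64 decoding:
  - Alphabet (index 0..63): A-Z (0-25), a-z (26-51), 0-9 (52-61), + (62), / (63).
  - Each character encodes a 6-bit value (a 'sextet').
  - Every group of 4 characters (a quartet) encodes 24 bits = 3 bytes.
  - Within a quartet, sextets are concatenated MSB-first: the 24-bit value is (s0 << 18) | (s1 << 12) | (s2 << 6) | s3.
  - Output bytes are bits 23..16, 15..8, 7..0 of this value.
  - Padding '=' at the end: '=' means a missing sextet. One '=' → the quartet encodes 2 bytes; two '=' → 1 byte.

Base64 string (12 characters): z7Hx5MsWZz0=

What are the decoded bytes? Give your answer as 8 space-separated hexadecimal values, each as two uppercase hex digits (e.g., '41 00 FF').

After char 0 ('z'=51): chars_in_quartet=1 acc=0x33 bytes_emitted=0
After char 1 ('7'=59): chars_in_quartet=2 acc=0xCFB bytes_emitted=0
After char 2 ('H'=7): chars_in_quartet=3 acc=0x33EC7 bytes_emitted=0
After char 3 ('x'=49): chars_in_quartet=4 acc=0xCFB1F1 -> emit CF B1 F1, reset; bytes_emitted=3
After char 4 ('5'=57): chars_in_quartet=1 acc=0x39 bytes_emitted=3
After char 5 ('M'=12): chars_in_quartet=2 acc=0xE4C bytes_emitted=3
After char 6 ('s'=44): chars_in_quartet=3 acc=0x3932C bytes_emitted=3
After char 7 ('W'=22): chars_in_quartet=4 acc=0xE4CB16 -> emit E4 CB 16, reset; bytes_emitted=6
After char 8 ('Z'=25): chars_in_quartet=1 acc=0x19 bytes_emitted=6
After char 9 ('z'=51): chars_in_quartet=2 acc=0x673 bytes_emitted=6
After char 10 ('0'=52): chars_in_quartet=3 acc=0x19CF4 bytes_emitted=6
Padding '=': partial quartet acc=0x19CF4 -> emit 67 3D; bytes_emitted=8

Answer: CF B1 F1 E4 CB 16 67 3D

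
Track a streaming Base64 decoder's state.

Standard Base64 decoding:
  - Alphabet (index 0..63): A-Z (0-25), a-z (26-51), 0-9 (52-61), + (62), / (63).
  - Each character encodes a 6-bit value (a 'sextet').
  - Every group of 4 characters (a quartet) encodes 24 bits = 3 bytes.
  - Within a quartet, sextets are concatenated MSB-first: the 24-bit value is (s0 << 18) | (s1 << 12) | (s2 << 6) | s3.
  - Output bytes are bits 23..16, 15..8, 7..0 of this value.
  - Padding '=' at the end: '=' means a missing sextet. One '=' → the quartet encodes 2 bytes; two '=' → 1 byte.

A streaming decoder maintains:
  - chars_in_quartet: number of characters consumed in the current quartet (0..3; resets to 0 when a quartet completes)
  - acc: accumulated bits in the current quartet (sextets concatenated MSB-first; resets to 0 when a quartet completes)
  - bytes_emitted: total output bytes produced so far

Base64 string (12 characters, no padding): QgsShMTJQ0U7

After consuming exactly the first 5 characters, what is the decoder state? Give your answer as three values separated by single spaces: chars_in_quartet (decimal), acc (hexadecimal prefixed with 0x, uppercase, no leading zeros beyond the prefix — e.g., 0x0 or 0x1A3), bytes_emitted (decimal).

Answer: 1 0x21 3

Derivation:
After char 0 ('Q'=16): chars_in_quartet=1 acc=0x10 bytes_emitted=0
After char 1 ('g'=32): chars_in_quartet=2 acc=0x420 bytes_emitted=0
After char 2 ('s'=44): chars_in_quartet=3 acc=0x1082C bytes_emitted=0
After char 3 ('S'=18): chars_in_quartet=4 acc=0x420B12 -> emit 42 0B 12, reset; bytes_emitted=3
After char 4 ('h'=33): chars_in_quartet=1 acc=0x21 bytes_emitted=3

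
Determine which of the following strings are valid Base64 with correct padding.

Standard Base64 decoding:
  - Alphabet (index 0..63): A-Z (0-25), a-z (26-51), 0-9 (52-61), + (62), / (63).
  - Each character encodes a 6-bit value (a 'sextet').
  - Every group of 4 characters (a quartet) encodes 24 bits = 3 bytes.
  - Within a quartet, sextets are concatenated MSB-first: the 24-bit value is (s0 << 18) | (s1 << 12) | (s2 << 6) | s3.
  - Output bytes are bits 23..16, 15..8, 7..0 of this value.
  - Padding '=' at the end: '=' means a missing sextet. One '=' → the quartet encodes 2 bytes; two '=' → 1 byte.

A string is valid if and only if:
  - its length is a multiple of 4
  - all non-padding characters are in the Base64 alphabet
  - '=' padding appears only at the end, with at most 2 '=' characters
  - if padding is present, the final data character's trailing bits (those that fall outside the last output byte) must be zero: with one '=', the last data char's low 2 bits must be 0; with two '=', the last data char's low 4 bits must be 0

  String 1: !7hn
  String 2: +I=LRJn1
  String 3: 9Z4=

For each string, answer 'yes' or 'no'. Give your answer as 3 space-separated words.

Answer: no no yes

Derivation:
String 1: '!7hn' → invalid (bad char(s): ['!'])
String 2: '+I=LRJn1' → invalid (bad char(s): ['=']; '=' in middle)
String 3: '9Z4=' → valid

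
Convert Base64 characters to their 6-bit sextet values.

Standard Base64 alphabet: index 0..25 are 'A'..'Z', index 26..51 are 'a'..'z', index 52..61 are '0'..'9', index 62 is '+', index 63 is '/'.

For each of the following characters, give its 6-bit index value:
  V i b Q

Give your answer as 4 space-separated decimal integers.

'V': A..Z range, ord('V') − ord('A') = 21
'i': a..z range, 26 + ord('i') − ord('a') = 34
'b': a..z range, 26 + ord('b') − ord('a') = 27
'Q': A..Z range, ord('Q') − ord('A') = 16

Answer: 21 34 27 16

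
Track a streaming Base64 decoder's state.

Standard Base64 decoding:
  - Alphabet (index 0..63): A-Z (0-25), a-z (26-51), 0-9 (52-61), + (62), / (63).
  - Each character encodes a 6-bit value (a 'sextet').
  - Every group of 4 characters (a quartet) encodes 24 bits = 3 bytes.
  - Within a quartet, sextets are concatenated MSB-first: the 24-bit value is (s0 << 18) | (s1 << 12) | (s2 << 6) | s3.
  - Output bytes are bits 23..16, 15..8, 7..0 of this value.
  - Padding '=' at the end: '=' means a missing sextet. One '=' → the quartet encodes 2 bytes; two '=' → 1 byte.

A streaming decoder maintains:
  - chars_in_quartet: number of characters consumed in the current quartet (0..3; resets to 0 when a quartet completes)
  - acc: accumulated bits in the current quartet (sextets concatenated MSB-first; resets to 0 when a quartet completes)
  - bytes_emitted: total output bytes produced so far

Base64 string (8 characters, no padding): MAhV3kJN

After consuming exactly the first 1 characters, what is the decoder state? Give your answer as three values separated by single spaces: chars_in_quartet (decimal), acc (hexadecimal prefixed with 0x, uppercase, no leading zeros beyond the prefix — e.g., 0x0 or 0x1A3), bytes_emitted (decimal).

After char 0 ('M'=12): chars_in_quartet=1 acc=0xC bytes_emitted=0

Answer: 1 0xC 0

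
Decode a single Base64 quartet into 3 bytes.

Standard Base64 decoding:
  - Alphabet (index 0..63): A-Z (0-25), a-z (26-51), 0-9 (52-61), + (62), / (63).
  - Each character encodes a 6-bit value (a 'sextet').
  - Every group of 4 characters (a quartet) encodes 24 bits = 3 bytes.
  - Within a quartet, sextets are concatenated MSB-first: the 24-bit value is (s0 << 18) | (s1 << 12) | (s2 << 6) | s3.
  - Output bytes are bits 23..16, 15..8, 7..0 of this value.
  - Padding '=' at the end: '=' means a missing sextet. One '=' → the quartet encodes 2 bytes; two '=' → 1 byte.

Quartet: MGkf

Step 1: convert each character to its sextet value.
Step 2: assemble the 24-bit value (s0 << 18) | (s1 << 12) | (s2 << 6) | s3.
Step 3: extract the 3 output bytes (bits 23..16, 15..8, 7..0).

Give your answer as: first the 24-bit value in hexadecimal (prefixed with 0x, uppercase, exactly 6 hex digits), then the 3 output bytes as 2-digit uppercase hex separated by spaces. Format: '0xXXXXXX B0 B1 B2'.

Answer: 0x30691F 30 69 1F

Derivation:
Sextets: M=12, G=6, k=36, f=31
24-bit: (12<<18) | (6<<12) | (36<<6) | 31
      = 0x300000 | 0x006000 | 0x000900 | 0x00001F
      = 0x30691F
Bytes: (v>>16)&0xFF=30, (v>>8)&0xFF=69, v&0xFF=1F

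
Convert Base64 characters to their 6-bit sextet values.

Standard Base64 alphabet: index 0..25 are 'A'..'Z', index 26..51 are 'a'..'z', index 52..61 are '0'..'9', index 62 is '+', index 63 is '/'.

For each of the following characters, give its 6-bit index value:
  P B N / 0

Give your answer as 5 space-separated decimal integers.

Answer: 15 1 13 63 52

Derivation:
'P': A..Z range, ord('P') − ord('A') = 15
'B': A..Z range, ord('B') − ord('A') = 1
'N': A..Z range, ord('N') − ord('A') = 13
'/': index 63
'0': 0..9 range, 52 + ord('0') − ord('0') = 52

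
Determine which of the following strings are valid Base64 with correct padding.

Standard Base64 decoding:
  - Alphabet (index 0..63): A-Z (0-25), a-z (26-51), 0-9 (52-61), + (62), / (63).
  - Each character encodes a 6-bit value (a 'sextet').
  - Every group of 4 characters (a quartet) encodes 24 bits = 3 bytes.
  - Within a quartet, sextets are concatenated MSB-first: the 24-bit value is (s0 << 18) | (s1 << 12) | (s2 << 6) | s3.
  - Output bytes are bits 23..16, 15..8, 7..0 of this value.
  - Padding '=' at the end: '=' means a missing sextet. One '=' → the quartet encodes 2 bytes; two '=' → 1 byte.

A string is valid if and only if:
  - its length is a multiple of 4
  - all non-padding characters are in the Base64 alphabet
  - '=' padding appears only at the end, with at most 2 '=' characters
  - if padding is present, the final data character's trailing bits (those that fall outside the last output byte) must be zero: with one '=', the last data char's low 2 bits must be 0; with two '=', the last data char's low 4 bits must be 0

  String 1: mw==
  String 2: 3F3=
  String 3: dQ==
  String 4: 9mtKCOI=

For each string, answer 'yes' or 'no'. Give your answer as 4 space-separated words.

String 1: 'mw==' → valid
String 2: '3F3=' → invalid (bad trailing bits)
String 3: 'dQ==' → valid
String 4: '9mtKCOI=' → valid

Answer: yes no yes yes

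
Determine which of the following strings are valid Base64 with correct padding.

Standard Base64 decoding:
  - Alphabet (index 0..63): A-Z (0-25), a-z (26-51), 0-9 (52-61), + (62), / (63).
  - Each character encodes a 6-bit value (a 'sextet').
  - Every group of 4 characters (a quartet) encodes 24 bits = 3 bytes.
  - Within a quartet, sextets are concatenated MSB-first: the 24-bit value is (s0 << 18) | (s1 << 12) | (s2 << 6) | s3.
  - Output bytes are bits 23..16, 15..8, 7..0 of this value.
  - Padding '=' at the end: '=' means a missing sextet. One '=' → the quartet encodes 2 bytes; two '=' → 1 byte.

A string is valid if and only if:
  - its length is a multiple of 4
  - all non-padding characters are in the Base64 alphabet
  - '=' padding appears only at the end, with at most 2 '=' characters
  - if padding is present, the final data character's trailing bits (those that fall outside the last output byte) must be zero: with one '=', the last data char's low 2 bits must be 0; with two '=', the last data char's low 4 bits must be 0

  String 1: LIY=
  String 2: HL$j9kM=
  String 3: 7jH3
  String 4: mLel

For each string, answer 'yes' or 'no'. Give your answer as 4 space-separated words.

Answer: yes no yes yes

Derivation:
String 1: 'LIY=' → valid
String 2: 'HL$j9kM=' → invalid (bad char(s): ['$'])
String 3: '7jH3' → valid
String 4: 'mLel' → valid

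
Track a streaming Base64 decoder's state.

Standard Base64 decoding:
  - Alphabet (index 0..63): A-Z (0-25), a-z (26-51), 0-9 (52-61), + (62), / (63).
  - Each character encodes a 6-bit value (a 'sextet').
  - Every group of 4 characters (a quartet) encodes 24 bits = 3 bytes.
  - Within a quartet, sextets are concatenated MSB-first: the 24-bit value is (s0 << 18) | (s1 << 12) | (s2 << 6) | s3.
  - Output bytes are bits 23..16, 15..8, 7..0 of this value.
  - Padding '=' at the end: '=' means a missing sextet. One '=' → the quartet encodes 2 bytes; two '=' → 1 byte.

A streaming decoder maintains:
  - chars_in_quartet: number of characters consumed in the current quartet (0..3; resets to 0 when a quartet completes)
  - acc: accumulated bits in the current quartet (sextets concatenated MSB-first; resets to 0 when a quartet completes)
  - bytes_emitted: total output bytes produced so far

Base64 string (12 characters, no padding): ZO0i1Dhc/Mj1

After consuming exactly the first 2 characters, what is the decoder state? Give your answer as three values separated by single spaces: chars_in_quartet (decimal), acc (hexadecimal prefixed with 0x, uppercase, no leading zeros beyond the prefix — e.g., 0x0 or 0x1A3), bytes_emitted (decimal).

Answer: 2 0x64E 0

Derivation:
After char 0 ('Z'=25): chars_in_quartet=1 acc=0x19 bytes_emitted=0
After char 1 ('O'=14): chars_in_quartet=2 acc=0x64E bytes_emitted=0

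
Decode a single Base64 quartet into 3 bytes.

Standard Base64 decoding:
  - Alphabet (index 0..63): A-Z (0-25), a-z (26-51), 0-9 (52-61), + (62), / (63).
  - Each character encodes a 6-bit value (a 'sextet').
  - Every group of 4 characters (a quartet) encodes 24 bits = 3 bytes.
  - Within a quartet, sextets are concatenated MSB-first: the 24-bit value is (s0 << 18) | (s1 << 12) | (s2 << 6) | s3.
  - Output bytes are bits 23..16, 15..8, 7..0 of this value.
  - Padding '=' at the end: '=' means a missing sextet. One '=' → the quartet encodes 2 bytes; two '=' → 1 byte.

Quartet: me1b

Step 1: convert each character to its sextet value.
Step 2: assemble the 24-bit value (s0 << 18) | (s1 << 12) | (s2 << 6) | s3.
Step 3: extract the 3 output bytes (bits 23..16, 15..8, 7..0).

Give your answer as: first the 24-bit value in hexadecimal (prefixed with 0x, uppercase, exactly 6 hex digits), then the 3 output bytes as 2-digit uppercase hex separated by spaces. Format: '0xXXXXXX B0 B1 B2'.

Answer: 0x99ED5B 99 ED 5B

Derivation:
Sextets: m=38, e=30, 1=53, b=27
24-bit: (38<<18) | (30<<12) | (53<<6) | 27
      = 0x980000 | 0x01E000 | 0x000D40 | 0x00001B
      = 0x99ED5B
Bytes: (v>>16)&0xFF=99, (v>>8)&0xFF=ED, v&0xFF=5B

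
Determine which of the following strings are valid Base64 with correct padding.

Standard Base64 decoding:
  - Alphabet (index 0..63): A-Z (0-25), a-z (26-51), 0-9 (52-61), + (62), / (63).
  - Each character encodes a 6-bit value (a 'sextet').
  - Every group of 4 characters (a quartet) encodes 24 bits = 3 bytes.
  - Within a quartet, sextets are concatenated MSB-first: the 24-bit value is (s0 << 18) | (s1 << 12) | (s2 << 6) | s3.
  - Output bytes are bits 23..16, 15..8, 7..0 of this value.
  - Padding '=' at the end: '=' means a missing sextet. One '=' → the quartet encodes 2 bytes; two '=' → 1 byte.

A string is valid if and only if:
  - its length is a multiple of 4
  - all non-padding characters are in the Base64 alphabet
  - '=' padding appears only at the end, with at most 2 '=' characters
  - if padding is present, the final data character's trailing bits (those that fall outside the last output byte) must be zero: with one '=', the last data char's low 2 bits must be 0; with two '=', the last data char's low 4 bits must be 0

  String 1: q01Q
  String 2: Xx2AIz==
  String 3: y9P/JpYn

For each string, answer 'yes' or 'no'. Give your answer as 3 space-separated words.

Answer: yes no yes

Derivation:
String 1: 'q01Q' → valid
String 2: 'Xx2AIz==' → invalid (bad trailing bits)
String 3: 'y9P/JpYn' → valid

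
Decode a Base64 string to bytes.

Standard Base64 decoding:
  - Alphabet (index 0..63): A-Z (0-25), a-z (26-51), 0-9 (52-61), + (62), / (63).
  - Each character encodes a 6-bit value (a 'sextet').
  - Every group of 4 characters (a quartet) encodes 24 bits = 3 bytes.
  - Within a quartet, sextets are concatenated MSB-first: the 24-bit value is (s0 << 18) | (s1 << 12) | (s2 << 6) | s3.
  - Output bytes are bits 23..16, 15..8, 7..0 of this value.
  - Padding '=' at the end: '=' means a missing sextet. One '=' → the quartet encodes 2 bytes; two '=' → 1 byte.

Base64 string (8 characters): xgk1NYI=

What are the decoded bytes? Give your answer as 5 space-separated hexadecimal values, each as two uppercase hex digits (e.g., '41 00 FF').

After char 0 ('x'=49): chars_in_quartet=1 acc=0x31 bytes_emitted=0
After char 1 ('g'=32): chars_in_quartet=2 acc=0xC60 bytes_emitted=0
After char 2 ('k'=36): chars_in_quartet=3 acc=0x31824 bytes_emitted=0
After char 3 ('1'=53): chars_in_quartet=4 acc=0xC60935 -> emit C6 09 35, reset; bytes_emitted=3
After char 4 ('N'=13): chars_in_quartet=1 acc=0xD bytes_emitted=3
After char 5 ('Y'=24): chars_in_quartet=2 acc=0x358 bytes_emitted=3
After char 6 ('I'=8): chars_in_quartet=3 acc=0xD608 bytes_emitted=3
Padding '=': partial quartet acc=0xD608 -> emit 35 82; bytes_emitted=5

Answer: C6 09 35 35 82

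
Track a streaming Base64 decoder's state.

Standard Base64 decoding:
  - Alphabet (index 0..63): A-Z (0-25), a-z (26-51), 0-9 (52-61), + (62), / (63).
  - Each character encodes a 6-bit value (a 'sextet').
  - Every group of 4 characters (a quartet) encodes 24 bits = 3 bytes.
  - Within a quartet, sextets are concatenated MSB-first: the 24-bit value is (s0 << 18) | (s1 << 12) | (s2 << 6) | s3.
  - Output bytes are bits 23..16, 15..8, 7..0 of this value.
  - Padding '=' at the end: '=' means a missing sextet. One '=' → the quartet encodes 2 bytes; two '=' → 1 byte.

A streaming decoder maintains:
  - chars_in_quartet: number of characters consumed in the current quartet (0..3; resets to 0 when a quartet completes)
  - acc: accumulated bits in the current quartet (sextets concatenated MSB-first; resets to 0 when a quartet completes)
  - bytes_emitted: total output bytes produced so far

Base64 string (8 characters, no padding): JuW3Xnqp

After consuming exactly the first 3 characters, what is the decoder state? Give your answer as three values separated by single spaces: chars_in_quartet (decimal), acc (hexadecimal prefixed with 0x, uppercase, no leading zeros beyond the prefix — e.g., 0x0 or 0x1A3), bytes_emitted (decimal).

After char 0 ('J'=9): chars_in_quartet=1 acc=0x9 bytes_emitted=0
After char 1 ('u'=46): chars_in_quartet=2 acc=0x26E bytes_emitted=0
After char 2 ('W'=22): chars_in_quartet=3 acc=0x9B96 bytes_emitted=0

Answer: 3 0x9B96 0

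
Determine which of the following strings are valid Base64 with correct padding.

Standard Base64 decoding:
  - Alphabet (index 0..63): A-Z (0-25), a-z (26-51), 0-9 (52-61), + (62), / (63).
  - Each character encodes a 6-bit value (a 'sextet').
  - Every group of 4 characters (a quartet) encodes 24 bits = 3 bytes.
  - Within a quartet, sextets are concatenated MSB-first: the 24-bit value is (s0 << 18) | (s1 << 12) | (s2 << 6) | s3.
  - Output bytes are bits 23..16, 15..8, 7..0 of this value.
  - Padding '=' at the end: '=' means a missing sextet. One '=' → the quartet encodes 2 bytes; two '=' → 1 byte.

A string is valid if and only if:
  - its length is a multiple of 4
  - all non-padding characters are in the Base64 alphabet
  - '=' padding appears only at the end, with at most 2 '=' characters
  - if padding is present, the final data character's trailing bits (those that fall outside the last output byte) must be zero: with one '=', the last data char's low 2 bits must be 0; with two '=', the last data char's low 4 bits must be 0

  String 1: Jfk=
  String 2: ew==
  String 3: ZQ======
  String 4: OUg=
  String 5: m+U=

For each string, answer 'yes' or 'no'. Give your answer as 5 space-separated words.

String 1: 'Jfk=' → valid
String 2: 'ew==' → valid
String 3: 'ZQ======' → invalid (6 pad chars (max 2))
String 4: 'OUg=' → valid
String 5: 'm+U=' → valid

Answer: yes yes no yes yes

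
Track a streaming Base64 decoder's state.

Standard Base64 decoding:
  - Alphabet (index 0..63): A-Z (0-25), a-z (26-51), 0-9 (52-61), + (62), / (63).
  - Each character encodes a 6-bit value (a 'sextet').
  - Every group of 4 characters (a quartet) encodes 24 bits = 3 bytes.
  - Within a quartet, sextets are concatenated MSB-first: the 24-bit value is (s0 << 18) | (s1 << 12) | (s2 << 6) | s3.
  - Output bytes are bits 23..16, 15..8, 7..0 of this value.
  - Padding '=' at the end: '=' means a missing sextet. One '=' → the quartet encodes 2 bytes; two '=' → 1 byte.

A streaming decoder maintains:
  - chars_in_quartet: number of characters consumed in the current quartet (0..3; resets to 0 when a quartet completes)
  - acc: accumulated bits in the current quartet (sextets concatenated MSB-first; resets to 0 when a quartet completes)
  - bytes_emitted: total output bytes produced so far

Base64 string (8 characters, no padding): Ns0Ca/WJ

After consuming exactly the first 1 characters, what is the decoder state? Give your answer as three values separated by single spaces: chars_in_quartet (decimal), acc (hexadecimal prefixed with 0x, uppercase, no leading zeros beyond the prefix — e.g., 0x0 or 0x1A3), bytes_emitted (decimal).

After char 0 ('N'=13): chars_in_quartet=1 acc=0xD bytes_emitted=0

Answer: 1 0xD 0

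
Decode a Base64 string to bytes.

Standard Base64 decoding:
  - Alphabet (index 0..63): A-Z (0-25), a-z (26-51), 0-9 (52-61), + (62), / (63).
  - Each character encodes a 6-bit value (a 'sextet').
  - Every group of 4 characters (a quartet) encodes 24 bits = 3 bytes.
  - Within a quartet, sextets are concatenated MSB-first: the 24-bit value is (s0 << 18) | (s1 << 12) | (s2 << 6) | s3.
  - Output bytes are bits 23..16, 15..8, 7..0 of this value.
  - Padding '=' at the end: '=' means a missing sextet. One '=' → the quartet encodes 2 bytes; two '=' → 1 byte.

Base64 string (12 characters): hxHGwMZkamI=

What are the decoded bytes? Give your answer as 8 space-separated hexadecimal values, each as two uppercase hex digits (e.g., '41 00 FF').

After char 0 ('h'=33): chars_in_quartet=1 acc=0x21 bytes_emitted=0
After char 1 ('x'=49): chars_in_quartet=2 acc=0x871 bytes_emitted=0
After char 2 ('H'=7): chars_in_quartet=3 acc=0x21C47 bytes_emitted=0
After char 3 ('G'=6): chars_in_quartet=4 acc=0x8711C6 -> emit 87 11 C6, reset; bytes_emitted=3
After char 4 ('w'=48): chars_in_quartet=1 acc=0x30 bytes_emitted=3
After char 5 ('M'=12): chars_in_quartet=2 acc=0xC0C bytes_emitted=3
After char 6 ('Z'=25): chars_in_quartet=3 acc=0x30319 bytes_emitted=3
After char 7 ('k'=36): chars_in_quartet=4 acc=0xC0C664 -> emit C0 C6 64, reset; bytes_emitted=6
After char 8 ('a'=26): chars_in_quartet=1 acc=0x1A bytes_emitted=6
After char 9 ('m'=38): chars_in_quartet=2 acc=0x6A6 bytes_emitted=6
After char 10 ('I'=8): chars_in_quartet=3 acc=0x1A988 bytes_emitted=6
Padding '=': partial quartet acc=0x1A988 -> emit 6A 62; bytes_emitted=8

Answer: 87 11 C6 C0 C6 64 6A 62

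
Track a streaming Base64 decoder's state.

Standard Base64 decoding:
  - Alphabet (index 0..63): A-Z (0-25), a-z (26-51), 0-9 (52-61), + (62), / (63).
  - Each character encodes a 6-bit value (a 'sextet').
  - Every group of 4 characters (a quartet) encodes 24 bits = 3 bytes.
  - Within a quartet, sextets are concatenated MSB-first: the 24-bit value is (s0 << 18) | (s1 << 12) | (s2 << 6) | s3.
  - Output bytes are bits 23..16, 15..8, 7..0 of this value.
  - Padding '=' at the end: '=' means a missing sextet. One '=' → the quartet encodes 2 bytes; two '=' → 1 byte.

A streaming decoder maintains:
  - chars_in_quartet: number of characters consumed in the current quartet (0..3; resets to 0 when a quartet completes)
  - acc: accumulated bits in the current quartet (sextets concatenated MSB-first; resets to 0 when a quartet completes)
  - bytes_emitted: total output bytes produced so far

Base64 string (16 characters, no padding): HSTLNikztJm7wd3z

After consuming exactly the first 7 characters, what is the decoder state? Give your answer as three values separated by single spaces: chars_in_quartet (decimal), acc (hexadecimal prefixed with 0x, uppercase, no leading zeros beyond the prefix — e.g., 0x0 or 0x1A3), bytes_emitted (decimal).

After char 0 ('H'=7): chars_in_quartet=1 acc=0x7 bytes_emitted=0
After char 1 ('S'=18): chars_in_quartet=2 acc=0x1D2 bytes_emitted=0
After char 2 ('T'=19): chars_in_quartet=3 acc=0x7493 bytes_emitted=0
After char 3 ('L'=11): chars_in_quartet=4 acc=0x1D24CB -> emit 1D 24 CB, reset; bytes_emitted=3
After char 4 ('N'=13): chars_in_quartet=1 acc=0xD bytes_emitted=3
After char 5 ('i'=34): chars_in_quartet=2 acc=0x362 bytes_emitted=3
After char 6 ('k'=36): chars_in_quartet=3 acc=0xD8A4 bytes_emitted=3

Answer: 3 0xD8A4 3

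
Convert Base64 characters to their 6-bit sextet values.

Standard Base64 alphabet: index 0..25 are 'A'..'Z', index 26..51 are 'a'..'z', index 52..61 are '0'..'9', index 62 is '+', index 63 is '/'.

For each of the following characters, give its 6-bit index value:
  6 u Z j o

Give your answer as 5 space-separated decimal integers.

Answer: 58 46 25 35 40

Derivation:
'6': 0..9 range, 52 + ord('6') − ord('0') = 58
'u': a..z range, 26 + ord('u') − ord('a') = 46
'Z': A..Z range, ord('Z') − ord('A') = 25
'j': a..z range, 26 + ord('j') − ord('a') = 35
'o': a..z range, 26 + ord('o') − ord('a') = 40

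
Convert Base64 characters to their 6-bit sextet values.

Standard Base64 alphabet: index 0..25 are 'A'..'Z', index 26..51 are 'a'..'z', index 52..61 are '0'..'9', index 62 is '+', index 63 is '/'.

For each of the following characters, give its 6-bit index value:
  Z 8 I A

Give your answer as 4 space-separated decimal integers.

'Z': A..Z range, ord('Z') − ord('A') = 25
'8': 0..9 range, 52 + ord('8') − ord('0') = 60
'I': A..Z range, ord('I') − ord('A') = 8
'A': A..Z range, ord('A') − ord('A') = 0

Answer: 25 60 8 0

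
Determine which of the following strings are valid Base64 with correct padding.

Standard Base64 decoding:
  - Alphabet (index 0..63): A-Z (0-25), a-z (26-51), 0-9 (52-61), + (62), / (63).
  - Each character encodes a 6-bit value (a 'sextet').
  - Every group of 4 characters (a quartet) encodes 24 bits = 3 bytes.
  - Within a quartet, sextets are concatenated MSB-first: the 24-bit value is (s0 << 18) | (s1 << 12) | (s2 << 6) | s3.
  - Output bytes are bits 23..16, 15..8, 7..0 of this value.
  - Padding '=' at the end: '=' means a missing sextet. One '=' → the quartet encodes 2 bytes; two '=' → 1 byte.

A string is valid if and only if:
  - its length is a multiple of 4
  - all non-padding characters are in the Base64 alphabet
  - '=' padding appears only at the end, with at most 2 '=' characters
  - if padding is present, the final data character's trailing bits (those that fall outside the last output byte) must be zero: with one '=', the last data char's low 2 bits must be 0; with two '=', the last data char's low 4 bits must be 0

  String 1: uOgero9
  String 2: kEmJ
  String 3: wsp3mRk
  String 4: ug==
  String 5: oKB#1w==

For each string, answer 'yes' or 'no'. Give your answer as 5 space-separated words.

String 1: 'uOgero9' → invalid (len=7 not mult of 4)
String 2: 'kEmJ' → valid
String 3: 'wsp3mRk' → invalid (len=7 not mult of 4)
String 4: 'ug==' → valid
String 5: 'oKB#1w==' → invalid (bad char(s): ['#'])

Answer: no yes no yes no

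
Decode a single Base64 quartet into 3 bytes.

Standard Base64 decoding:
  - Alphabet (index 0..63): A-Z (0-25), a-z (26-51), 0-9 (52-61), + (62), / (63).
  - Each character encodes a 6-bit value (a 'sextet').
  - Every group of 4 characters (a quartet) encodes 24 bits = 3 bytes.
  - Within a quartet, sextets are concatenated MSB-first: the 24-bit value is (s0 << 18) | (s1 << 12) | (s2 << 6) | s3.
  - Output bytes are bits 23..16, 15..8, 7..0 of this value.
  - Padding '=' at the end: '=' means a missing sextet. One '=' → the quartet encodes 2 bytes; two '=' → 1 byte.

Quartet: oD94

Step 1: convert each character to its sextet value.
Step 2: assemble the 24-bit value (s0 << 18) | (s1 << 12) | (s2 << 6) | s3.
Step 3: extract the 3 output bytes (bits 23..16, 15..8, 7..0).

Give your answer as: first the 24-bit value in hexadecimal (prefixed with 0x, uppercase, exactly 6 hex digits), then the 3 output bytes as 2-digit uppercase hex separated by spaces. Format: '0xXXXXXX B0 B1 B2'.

Sextets: o=40, D=3, 9=61, 4=56
24-bit: (40<<18) | (3<<12) | (61<<6) | 56
      = 0xA00000 | 0x003000 | 0x000F40 | 0x000038
      = 0xA03F78
Bytes: (v>>16)&0xFF=A0, (v>>8)&0xFF=3F, v&0xFF=78

Answer: 0xA03F78 A0 3F 78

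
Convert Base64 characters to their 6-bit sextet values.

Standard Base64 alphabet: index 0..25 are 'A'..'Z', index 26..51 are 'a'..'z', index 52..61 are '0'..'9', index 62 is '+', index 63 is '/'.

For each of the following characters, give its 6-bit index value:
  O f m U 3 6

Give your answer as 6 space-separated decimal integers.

Answer: 14 31 38 20 55 58

Derivation:
'O': A..Z range, ord('O') − ord('A') = 14
'f': a..z range, 26 + ord('f') − ord('a') = 31
'm': a..z range, 26 + ord('m') − ord('a') = 38
'U': A..Z range, ord('U') − ord('A') = 20
'3': 0..9 range, 52 + ord('3') − ord('0') = 55
'6': 0..9 range, 52 + ord('6') − ord('0') = 58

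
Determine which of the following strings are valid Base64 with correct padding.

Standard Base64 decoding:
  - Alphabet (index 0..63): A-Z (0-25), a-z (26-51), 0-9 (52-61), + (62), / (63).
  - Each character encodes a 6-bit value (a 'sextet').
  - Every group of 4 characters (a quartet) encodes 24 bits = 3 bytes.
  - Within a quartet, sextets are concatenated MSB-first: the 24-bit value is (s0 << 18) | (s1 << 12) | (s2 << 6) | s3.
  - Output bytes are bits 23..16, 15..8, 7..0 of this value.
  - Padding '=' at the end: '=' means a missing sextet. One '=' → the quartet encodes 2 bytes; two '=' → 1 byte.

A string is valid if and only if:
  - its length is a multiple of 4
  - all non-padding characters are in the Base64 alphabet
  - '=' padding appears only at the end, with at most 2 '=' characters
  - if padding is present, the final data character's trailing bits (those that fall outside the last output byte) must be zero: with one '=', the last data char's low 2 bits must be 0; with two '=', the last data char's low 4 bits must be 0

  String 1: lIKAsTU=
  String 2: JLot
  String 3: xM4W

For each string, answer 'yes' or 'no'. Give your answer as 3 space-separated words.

Answer: yes yes yes

Derivation:
String 1: 'lIKAsTU=' → valid
String 2: 'JLot' → valid
String 3: 'xM4W' → valid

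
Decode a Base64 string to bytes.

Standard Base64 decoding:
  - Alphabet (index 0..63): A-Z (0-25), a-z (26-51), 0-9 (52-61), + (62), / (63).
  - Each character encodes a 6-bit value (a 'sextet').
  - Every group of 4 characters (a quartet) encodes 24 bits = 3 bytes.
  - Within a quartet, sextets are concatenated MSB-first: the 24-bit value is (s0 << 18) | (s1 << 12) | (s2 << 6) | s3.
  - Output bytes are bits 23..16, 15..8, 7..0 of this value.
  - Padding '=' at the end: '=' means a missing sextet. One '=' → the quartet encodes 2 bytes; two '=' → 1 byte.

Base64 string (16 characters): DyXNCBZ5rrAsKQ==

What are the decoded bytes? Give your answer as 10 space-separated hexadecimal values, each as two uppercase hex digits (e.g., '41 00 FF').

Answer: 0F 25 CD 08 16 79 AE B0 2C 29

Derivation:
After char 0 ('D'=3): chars_in_quartet=1 acc=0x3 bytes_emitted=0
After char 1 ('y'=50): chars_in_quartet=2 acc=0xF2 bytes_emitted=0
After char 2 ('X'=23): chars_in_quartet=3 acc=0x3C97 bytes_emitted=0
After char 3 ('N'=13): chars_in_quartet=4 acc=0xF25CD -> emit 0F 25 CD, reset; bytes_emitted=3
After char 4 ('C'=2): chars_in_quartet=1 acc=0x2 bytes_emitted=3
After char 5 ('B'=1): chars_in_quartet=2 acc=0x81 bytes_emitted=3
After char 6 ('Z'=25): chars_in_quartet=3 acc=0x2059 bytes_emitted=3
After char 7 ('5'=57): chars_in_quartet=4 acc=0x81679 -> emit 08 16 79, reset; bytes_emitted=6
After char 8 ('r'=43): chars_in_quartet=1 acc=0x2B bytes_emitted=6
After char 9 ('r'=43): chars_in_quartet=2 acc=0xAEB bytes_emitted=6
After char 10 ('A'=0): chars_in_quartet=3 acc=0x2BAC0 bytes_emitted=6
After char 11 ('s'=44): chars_in_quartet=4 acc=0xAEB02C -> emit AE B0 2C, reset; bytes_emitted=9
After char 12 ('K'=10): chars_in_quartet=1 acc=0xA bytes_emitted=9
After char 13 ('Q'=16): chars_in_quartet=2 acc=0x290 bytes_emitted=9
Padding '==': partial quartet acc=0x290 -> emit 29; bytes_emitted=10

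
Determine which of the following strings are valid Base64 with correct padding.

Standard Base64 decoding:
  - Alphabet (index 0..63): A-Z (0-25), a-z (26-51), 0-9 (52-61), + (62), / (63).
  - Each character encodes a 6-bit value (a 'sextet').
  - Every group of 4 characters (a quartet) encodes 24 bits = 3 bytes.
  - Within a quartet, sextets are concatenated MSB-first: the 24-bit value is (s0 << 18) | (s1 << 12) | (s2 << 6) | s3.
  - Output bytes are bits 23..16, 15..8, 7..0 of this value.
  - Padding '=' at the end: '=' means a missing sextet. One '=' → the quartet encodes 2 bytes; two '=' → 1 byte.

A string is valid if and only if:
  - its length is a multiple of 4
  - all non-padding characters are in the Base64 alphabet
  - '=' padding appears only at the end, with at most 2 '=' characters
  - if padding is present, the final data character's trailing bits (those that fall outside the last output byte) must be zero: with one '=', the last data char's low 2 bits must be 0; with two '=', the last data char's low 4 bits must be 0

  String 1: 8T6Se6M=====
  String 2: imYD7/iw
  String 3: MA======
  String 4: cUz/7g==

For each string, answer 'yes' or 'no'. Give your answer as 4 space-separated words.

Answer: no yes no yes

Derivation:
String 1: '8T6Se6M=====' → invalid (5 pad chars (max 2))
String 2: 'imYD7/iw' → valid
String 3: 'MA======' → invalid (6 pad chars (max 2))
String 4: 'cUz/7g==' → valid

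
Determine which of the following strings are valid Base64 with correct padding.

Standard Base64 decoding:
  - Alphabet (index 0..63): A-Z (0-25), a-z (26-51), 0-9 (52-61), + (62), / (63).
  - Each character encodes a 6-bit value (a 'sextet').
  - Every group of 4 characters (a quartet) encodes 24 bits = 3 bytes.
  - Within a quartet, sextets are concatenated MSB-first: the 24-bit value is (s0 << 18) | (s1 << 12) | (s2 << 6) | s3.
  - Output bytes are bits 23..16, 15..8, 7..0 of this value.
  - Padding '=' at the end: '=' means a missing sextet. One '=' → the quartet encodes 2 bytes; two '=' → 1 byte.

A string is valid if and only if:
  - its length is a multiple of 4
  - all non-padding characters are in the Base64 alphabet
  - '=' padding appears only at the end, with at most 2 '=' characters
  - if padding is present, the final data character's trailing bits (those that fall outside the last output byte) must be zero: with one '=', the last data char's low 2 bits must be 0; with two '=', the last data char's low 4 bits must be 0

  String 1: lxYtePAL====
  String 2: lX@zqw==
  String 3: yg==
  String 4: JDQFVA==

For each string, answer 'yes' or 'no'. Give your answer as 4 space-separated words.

String 1: 'lxYtePAL====' → invalid (4 pad chars (max 2))
String 2: 'lX@zqw==' → invalid (bad char(s): ['@'])
String 3: 'yg==' → valid
String 4: 'JDQFVA==' → valid

Answer: no no yes yes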